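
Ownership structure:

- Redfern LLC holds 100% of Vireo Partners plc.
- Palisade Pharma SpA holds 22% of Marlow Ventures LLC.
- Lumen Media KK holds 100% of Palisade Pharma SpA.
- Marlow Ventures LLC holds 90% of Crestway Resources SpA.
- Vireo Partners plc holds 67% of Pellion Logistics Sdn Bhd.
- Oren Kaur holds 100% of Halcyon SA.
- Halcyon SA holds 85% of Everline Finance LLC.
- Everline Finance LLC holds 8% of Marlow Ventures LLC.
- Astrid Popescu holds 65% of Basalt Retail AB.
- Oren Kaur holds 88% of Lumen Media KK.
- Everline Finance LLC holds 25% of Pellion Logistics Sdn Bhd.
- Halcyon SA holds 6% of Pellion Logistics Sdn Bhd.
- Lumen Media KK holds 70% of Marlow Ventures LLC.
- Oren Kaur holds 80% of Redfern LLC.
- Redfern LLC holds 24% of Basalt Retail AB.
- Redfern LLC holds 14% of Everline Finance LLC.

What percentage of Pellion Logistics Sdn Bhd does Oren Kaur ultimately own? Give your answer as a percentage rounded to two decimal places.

Oren reaches Pellion along 4 paths.
Via Halcyon: 100% × 6% = 6%.
Via Halcyon → Everline: 100% × 85% × 25% = 21.25%.
Via Redfern → Everline: 80% × 14% × 25% = 2.8%.
Via Redfern → Vireo: 80% × 100% × 67% = 53.6%.
Total: 6% + 21.25% + 2.8% + 53.6% = 83.65%.

83.65%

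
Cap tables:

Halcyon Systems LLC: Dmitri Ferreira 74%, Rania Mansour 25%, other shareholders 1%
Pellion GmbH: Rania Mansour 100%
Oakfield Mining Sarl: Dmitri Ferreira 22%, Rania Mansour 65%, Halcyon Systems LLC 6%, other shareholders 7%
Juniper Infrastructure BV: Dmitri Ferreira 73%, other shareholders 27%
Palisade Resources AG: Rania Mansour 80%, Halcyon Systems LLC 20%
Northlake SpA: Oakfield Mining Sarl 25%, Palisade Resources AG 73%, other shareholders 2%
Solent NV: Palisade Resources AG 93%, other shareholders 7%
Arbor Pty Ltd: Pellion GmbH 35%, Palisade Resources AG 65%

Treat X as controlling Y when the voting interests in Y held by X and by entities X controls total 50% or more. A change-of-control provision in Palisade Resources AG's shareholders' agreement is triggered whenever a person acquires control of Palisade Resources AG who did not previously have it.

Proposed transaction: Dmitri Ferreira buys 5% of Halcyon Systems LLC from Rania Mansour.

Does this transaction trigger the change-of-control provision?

The purchase adds only to Dmitri's holdings (Rania's stake shrinks), so Dmitri is the only person who could newly come to control Palisade.
Dmitri holds 74% of Halcyon, so Dmitri controls Halcyon.
Dmitri holds 73% of Juniper, so Dmitri controls Juniper.
In Palisade, Dmitri's side holds only 20%, not ≥ 50%.
So before the transaction, Dmitri does not control Palisade.
After the purchase, Dmitri's direct stake in Halcyon rises to 74% + 5% = 79%, and Rania's stake falls to 20%.
Dmitri holds 79% of Halcyon, so Dmitri controls Halcyon.
After the transaction, Dmitri's side holds 20% of Palisade, not ≥ 50%, so Dmitri still does not control Palisade.
No new person acquires control, so the clause is not triggered.

No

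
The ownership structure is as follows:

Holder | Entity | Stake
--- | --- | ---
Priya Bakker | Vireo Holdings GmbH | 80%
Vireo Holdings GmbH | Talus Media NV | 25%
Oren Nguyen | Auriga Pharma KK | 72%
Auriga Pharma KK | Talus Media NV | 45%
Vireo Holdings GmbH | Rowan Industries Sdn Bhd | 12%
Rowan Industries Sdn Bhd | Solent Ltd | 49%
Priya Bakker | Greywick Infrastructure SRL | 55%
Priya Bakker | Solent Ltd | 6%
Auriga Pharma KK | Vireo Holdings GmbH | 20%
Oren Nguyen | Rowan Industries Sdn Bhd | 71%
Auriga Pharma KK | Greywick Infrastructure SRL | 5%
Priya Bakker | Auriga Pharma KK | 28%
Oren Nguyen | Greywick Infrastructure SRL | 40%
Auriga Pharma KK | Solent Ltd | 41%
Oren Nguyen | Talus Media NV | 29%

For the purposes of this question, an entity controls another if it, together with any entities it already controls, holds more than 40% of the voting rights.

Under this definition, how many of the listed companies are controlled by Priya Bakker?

2

Priya holds 80% of Vireo, so Priya controls Vireo.
Priya holds 55% of Greywick, so Priya controls Greywick.
No other company's threshold is met.
Priya controls 2 companies.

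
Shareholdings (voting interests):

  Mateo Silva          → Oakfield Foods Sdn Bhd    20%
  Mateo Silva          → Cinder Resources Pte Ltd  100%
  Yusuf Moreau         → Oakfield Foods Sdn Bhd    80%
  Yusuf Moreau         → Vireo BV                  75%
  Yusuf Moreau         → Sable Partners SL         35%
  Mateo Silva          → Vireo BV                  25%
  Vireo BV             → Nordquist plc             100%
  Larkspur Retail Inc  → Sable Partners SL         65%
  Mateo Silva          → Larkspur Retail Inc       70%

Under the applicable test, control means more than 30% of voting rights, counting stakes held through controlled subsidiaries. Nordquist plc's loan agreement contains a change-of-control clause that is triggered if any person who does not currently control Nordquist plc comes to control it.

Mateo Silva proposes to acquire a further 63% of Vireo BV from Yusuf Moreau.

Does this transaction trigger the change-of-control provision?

The purchase adds only to Mateo's holdings (Yusuf's stake shrinks), so Mateo is the only person who could newly come to control Nordquist.
Mateo holds 70% of Larkspur, so Mateo controls Larkspur.
Mateo holds 100% of Cinder, so Mateo controls Cinder.
Larkspur holds 65% of Sable, so Mateo controls Sable.
Neither Mateo nor any entity Mateo controls holds any voting interest in Nordquist.
So before the transaction, Mateo does not control Nordquist.
After the purchase, Mateo's direct stake in Vireo rises to 25% + 63% = 88%, and Yusuf's stake falls to 12%.
Mateo holds 88% of Vireo, so Mateo controls Vireo.
Vireo holds 100% of Nordquist, so Mateo controls Nordquist.
Mateo did not control Nordquist before and does after, so the clause is triggered.

Yes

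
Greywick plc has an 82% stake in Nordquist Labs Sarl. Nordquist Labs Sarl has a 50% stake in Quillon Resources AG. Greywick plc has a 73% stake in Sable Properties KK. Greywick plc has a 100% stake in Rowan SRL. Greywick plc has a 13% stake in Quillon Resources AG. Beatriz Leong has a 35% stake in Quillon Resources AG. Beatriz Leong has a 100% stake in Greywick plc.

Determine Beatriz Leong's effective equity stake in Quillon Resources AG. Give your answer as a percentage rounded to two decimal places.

Beatriz reaches Quillon along 3 paths.
Via Greywick: 100% × 13% = 13%.
Direct stake: 35% = 35%.
Via Greywick → Nordquist: 100% × 82% × 50% = 41%.
Total: 13% + 35% + 41% = 89%.
Rounded: 89.00%.

89.00%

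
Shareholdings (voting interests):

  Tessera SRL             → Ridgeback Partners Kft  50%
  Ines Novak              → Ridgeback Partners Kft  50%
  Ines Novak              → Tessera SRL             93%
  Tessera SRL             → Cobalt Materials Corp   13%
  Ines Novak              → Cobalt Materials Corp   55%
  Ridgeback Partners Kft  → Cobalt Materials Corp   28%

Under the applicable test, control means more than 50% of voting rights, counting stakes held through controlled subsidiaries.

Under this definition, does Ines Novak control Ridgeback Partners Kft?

Yes

Ines holds 93% of Tessera, so Ines controls Tessera.
Ines and Tessera together hold 50% + 50% = 100% of Ridgeback, so Ines controls Ridgeback.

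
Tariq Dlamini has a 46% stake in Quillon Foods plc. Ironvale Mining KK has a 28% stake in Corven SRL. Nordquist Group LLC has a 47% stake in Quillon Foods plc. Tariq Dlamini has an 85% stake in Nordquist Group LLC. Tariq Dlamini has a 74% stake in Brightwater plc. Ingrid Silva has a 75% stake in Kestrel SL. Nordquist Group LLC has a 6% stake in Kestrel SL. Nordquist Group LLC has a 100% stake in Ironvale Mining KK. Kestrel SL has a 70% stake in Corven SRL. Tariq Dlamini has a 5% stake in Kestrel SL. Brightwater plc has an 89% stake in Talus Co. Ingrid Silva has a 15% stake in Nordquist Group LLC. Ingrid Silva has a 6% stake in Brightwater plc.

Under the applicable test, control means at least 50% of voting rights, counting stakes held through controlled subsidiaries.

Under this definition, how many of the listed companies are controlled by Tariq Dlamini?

Tariq holds 85% of Nordquist, so Tariq controls Nordquist.
Tariq holds 74% of Brightwater, so Tariq controls Brightwater.
Nordquist holds 100% of Ironvale, so Tariq controls Ironvale.
Tariq and Nordquist together hold 46% + 47% = 93% of Quillon, so Tariq controls Quillon.
Brightwater holds 89% of Talus, so Tariq controls Talus.
No other company's threshold is met.
Tariq controls 5 companies.

5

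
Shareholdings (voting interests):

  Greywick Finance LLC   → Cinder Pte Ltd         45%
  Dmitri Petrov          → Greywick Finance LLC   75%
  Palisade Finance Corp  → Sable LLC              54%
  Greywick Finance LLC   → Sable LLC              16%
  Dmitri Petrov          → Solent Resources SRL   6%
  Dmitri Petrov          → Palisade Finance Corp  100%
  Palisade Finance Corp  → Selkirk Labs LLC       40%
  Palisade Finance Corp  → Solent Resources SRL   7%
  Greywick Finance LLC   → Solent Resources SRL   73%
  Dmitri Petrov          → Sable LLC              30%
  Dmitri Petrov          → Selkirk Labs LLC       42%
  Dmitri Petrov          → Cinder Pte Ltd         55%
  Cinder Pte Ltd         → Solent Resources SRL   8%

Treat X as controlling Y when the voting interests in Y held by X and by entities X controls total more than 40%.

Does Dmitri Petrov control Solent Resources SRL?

Yes

Dmitri holds 75% of Greywick, so Dmitri controls Greywick.
Dmitri and Greywick together hold 55% + 45% = 100% of Cinder, so Dmitri controls Cinder.
Dmitri holds 100% of Palisade, so Dmitri controls Palisade.
Cinder and Palisade and Greywick and Dmitri together hold 8% + 7% + 73% + 6% = 94% of Solent, so Dmitri controls Solent.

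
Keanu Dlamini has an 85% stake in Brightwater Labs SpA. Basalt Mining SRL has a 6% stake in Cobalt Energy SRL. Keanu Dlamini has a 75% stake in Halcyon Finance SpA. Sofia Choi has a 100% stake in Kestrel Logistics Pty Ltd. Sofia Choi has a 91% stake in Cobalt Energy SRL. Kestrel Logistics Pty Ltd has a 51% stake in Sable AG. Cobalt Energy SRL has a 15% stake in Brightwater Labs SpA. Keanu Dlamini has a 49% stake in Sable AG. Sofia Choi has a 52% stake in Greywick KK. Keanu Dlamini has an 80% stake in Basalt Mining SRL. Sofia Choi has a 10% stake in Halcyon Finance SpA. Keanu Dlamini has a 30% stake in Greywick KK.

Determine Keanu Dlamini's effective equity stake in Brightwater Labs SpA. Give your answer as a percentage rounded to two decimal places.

85.72%

Keanu reaches Brightwater along 2 paths.
Via Basalt → Cobalt: 80% × 6% × 15% = 0.72%.
Direct stake: 85% = 85%.
Total: 0.72% + 85% = 85.72%.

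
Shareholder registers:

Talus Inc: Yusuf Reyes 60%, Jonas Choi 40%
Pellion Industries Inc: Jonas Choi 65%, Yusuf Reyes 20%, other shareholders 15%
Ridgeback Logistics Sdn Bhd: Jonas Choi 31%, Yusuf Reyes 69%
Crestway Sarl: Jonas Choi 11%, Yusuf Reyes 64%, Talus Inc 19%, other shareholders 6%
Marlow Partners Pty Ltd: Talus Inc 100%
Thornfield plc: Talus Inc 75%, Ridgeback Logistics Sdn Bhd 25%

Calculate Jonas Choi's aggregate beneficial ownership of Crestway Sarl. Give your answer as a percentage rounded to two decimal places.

18.60%

Jonas reaches Crestway along 2 paths.
Direct stake: 11% = 11%.
Via Talus: 40% × 19% = 7.6%.
Total: 11% + 7.6% = 18.6%.
Rounded: 18.60%.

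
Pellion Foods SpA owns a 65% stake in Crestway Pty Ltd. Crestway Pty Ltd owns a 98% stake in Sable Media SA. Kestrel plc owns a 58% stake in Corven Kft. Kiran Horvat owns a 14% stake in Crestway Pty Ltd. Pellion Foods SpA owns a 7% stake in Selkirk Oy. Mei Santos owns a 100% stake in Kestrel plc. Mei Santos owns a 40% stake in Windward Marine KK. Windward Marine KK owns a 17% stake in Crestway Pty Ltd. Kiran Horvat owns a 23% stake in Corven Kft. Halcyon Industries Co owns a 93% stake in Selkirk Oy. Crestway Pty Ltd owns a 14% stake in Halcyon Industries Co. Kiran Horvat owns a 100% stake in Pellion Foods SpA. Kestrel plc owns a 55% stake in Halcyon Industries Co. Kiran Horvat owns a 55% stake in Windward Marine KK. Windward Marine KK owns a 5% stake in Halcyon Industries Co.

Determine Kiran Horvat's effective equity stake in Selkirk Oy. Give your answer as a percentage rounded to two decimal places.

Kiran reaches Selkirk along 5 paths.
Via Pellion: 100% × 7% = 7%.
Via Windward → Halcyon: 55% × 5% × 93% = 2.5575%.
Via Windward → Crestway → Halcyon: 55% × 17% × 14% × 93% = 1.21737%.
Via Crestway → Halcyon: 14% × 14% × 93% = 1.8228%.
Via Pellion → Crestway → Halcyon: 100% × 65% × 14% × 93% = 8.463%.
Total: 7% + 2.5575% + 1.21737% + 1.8228% + 8.463% = 21.06067%.
Rounded: 21.06%.

21.06%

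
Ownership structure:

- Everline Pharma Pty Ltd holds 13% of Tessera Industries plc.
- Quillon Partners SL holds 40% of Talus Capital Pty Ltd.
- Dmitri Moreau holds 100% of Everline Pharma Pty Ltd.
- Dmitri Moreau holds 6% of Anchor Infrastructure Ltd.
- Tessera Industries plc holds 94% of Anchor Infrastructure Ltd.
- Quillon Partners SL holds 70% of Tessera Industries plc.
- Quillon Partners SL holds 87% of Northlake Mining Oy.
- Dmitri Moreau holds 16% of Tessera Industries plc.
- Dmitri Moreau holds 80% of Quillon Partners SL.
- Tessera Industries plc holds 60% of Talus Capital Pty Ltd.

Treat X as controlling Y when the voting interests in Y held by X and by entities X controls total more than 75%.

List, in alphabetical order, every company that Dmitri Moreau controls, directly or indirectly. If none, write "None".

Dmitri holds 100% of Everline, so Dmitri controls Everline.
Dmitri holds 80% of Quillon, so Dmitri controls Quillon.
Quillon and Everline and Dmitri together hold 70% + 13% + 16% = 99% of Tessera, so Dmitri controls Tessera.
Dmitri and Tessera together hold 6% + 94% = 100% of Anchor, so Dmitri controls Anchor.
Quillon and Tessera together hold 40% + 60% = 100% of Talus, so Dmitri controls Talus.
Quillon holds 87% of Northlake, so Dmitri controls Northlake.

Anchor Infrastructure Ltd, Everline Pharma Pty Ltd, Northlake Mining Oy, Quillon Partners SL, Talus Capital Pty Ltd, Tessera Industries plc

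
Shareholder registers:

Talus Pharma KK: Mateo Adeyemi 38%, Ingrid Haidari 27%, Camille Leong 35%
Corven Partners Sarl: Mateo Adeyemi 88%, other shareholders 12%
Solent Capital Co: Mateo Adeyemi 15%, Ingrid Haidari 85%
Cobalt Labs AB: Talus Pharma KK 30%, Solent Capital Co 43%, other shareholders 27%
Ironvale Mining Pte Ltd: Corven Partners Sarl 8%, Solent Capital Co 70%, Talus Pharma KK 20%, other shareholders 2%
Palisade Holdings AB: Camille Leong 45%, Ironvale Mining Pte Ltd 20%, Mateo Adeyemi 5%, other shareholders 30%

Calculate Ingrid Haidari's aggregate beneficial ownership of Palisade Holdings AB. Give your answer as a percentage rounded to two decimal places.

Ingrid reaches Palisade along 2 paths.
Via Solent → Ironvale: 85% × 70% × 20% = 11.9%.
Via Talus → Ironvale: 27% × 20% × 20% = 1.08%.
Total: 11.9% + 1.08% = 12.98%.

12.98%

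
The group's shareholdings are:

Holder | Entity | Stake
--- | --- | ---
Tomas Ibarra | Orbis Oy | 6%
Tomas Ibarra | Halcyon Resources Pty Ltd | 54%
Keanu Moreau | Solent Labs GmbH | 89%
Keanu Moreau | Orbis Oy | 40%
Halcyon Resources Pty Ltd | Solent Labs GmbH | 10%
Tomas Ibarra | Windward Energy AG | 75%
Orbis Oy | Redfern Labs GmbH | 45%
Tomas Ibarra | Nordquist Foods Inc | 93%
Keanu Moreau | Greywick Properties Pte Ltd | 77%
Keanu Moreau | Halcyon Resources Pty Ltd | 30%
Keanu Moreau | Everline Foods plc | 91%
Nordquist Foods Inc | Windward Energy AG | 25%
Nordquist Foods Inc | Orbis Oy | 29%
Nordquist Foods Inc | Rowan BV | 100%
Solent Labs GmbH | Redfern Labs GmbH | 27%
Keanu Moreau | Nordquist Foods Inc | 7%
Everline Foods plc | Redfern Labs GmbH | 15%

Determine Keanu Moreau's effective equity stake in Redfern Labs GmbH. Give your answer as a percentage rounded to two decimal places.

Keanu reaches Redfern along 5 paths.
Via Orbis: 40% × 45% = 18%.
Via Nordquist → Orbis: 7% × 29% × 45% = 0.9135%.
Via Halcyon → Solent: 30% × 10% × 27% = 0.81%.
Via Solent: 89% × 27% = 24.03%.
Via Everline: 91% × 15% = 13.65%.
Total: 18% + 0.9135% + 0.81% + 24.03% + 13.65% = 57.4035%.
Rounded: 57.40%.

57.40%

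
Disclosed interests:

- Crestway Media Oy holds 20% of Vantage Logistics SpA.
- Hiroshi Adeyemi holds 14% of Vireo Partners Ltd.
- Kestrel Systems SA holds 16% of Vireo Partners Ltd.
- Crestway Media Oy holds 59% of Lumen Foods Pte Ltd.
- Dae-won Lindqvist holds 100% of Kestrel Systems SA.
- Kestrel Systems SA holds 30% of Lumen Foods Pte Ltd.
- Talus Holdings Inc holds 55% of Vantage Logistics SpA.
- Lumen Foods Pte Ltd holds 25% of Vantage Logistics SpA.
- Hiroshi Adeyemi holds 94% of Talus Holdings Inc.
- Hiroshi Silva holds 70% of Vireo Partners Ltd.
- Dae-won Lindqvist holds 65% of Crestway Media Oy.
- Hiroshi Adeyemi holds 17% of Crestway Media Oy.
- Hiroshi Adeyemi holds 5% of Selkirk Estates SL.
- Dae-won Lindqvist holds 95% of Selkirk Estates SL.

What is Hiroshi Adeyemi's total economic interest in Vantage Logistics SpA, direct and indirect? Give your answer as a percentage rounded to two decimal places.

Hiroshi Adeyemi reaches Vantage along 3 paths.
Via Crestway: 17% × 20% = 3.4%.
Via Crestway → Lumen: 17% × 59% × 25% = 2.5075%.
Via Talus: 94% × 55% = 51.7%.
Total: 3.4% + 2.5075% + 51.7% = 57.6075%.
Rounded: 57.61%.

57.61%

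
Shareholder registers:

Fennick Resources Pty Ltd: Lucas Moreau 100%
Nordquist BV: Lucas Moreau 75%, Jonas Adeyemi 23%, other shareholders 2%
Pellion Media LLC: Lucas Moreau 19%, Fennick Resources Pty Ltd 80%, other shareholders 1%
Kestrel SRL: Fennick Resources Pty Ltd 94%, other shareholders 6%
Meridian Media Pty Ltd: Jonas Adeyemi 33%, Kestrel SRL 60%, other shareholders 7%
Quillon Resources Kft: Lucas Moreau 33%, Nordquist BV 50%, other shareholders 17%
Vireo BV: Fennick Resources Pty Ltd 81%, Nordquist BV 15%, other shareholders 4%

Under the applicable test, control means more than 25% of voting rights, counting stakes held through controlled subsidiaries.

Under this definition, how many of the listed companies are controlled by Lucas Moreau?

7

Lucas holds 100% of Fennick, so Lucas controls Fennick.
Lucas holds 75% of Nordquist, so Lucas controls Nordquist.
Lucas and Fennick together hold 19% + 80% = 99% of Pellion, so Lucas controls Pellion.
Fennick holds 94% of Kestrel, so Lucas controls Kestrel.
Kestrel holds 60% of Meridian, so Lucas controls Meridian.
Lucas and Nordquist together hold 33% + 50% = 83% of Quillon, so Lucas controls Quillon.
Fennick and Nordquist together hold 81% + 15% = 96% of Vireo, so Lucas controls Vireo.
Lucas controls 7 companies.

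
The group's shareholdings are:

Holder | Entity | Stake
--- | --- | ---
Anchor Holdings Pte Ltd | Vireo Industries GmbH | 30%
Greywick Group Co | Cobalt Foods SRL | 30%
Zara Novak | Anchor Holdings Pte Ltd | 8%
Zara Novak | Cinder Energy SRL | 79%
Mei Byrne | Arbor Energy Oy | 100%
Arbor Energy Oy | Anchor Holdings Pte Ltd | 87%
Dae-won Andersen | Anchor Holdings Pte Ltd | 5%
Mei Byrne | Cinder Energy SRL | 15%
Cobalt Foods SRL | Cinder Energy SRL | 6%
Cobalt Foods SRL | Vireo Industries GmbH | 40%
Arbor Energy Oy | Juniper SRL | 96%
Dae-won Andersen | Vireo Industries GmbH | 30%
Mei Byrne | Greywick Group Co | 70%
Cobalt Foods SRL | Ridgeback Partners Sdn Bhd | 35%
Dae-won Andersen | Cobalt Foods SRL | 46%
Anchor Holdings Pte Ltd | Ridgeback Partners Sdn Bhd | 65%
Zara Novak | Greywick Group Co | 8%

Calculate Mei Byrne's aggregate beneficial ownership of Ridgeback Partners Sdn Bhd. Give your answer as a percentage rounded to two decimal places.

Mei reaches Ridgeback along 2 paths.
Via Greywick → Cobalt: 70% × 30% × 35% = 7.35%.
Via Arbor → Anchor: 100% × 87% × 65% = 56.55%.
Total: 7.35% + 56.55% = 63.9%.
Rounded: 63.90%.

63.90%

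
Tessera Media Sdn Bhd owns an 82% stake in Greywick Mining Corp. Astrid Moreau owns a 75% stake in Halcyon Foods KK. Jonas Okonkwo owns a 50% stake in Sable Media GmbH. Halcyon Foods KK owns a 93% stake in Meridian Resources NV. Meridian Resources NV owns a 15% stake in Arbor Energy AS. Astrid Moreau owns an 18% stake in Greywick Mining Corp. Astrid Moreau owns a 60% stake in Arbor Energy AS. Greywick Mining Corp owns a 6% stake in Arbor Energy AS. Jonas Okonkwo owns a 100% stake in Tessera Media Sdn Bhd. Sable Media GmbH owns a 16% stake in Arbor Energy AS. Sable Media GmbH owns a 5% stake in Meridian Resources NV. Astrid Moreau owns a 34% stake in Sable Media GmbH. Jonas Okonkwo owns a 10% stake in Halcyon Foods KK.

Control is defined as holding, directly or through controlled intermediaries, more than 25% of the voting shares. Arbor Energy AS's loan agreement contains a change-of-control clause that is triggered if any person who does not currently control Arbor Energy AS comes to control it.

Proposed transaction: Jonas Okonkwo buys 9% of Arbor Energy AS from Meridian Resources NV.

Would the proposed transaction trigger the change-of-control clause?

Yes

The purchase adds only to Jonas's holdings (Meridian's stake shrinks), so Jonas is the only person who could newly come to control Arbor.
Jonas holds 50% of Sable, so Jonas controls Sable.
Jonas holds 100% of Tessera, so Jonas controls Tessera.
Tessera holds 82% of Greywick, so Jonas controls Greywick.
In Arbor, Jonas's side holds only 6% + 16% = 22%, not > 25%.
So before the transaction, Jonas does not control Arbor.
After the purchase, Jonas holds 9% of Arbor directly, and Meridian's stake falls to 6%.
Greywick and Sable and Jonas together hold 6% + 16% + 9% = 31% of Arbor, so Jonas controls Arbor.
Jonas did not control Arbor before and does after, so the clause is triggered.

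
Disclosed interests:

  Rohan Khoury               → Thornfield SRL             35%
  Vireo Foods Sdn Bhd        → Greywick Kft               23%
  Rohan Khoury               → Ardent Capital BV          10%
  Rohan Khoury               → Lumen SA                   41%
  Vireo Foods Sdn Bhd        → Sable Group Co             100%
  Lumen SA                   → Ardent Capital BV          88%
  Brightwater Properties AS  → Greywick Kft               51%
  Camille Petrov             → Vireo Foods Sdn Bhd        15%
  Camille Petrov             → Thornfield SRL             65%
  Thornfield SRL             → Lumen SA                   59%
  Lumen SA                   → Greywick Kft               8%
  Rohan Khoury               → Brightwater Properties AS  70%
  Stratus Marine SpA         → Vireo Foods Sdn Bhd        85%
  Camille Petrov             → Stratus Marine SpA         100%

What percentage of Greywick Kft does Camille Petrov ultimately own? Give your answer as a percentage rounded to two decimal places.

26.07%

Camille reaches Greywick along 3 paths.
Via Thornfield → Lumen: 65% × 59% × 8% = 3.068%.
Via Vireo: 15% × 23% = 3.45%.
Via Stratus → Vireo: 100% × 85% × 23% = 19.55%.
Total: 3.068% + 3.45% + 19.55% = 26.068%.
Rounded: 26.07%.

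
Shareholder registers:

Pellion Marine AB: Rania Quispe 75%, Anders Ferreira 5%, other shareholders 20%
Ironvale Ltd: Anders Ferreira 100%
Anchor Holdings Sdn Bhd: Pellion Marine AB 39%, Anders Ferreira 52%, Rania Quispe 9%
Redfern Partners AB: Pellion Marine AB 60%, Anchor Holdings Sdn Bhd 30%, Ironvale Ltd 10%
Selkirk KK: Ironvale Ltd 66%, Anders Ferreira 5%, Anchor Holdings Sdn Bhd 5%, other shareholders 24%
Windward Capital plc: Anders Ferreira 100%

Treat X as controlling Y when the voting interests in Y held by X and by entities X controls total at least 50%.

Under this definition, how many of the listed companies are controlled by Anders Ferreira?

Anders holds 100% of Ironvale, so Anders controls Ironvale.
Anders holds 52% of Anchor, so Anders controls Anchor.
Ironvale and Anders and Anchor together hold 66% + 5% + 5% = 76% of Selkirk, so Anders controls Selkirk.
Anders holds 100% of Windward, so Anders controls Windward.
No other company's threshold is met.
Anders controls 4 companies.

4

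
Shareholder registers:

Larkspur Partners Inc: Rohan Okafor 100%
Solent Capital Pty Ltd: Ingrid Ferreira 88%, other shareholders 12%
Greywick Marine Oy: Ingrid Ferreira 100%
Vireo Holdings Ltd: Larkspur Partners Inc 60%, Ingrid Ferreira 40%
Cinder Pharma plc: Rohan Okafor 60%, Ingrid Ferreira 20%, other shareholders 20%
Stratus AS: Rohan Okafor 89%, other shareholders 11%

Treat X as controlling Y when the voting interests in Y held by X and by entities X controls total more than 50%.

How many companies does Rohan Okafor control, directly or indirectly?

4

Rohan holds 100% of Larkspur, so Rohan controls Larkspur.
Larkspur holds 60% of Vireo, so Rohan controls Vireo.
Rohan holds 60% of Cinder, so Rohan controls Cinder.
Rohan holds 89% of Stratus, so Rohan controls Stratus.
No other company's threshold is met.
Rohan controls 4 companies.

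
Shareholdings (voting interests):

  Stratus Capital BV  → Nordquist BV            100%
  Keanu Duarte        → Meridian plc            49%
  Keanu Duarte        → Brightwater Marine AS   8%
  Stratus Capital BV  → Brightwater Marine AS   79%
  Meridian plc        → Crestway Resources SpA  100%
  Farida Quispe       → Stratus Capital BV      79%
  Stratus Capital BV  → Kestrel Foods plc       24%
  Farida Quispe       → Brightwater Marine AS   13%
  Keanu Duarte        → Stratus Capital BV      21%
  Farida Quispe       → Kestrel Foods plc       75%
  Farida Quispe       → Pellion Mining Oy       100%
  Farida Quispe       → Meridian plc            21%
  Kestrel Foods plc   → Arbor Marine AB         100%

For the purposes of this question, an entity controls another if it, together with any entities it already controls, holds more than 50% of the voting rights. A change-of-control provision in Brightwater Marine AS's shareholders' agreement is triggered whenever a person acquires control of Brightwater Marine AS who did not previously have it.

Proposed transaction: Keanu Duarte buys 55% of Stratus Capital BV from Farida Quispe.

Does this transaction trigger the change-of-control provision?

The purchase adds only to Keanu's holdings (Farida's stake shrinks), so Keanu is the only person who could newly come to control Brightwater.
Keanu's largest direct stake is 49% in Meridian, which does not meet the threshold, so Keanu controls no company.
In Brightwater, Keanu's side holds only 8%, not > 50%.
So before the transaction, Keanu does not control Brightwater.
After the purchase, Keanu's direct stake in Stratus rises to 21% + 55% = 76%, and Farida's stake falls to 24%.
Keanu holds 76% of Stratus, so Keanu controls Stratus.
Keanu and Stratus together hold 8% + 79% = 87% of Brightwater, so Keanu controls Brightwater.
Keanu did not control Brightwater before and does after, so the clause is triggered.

Yes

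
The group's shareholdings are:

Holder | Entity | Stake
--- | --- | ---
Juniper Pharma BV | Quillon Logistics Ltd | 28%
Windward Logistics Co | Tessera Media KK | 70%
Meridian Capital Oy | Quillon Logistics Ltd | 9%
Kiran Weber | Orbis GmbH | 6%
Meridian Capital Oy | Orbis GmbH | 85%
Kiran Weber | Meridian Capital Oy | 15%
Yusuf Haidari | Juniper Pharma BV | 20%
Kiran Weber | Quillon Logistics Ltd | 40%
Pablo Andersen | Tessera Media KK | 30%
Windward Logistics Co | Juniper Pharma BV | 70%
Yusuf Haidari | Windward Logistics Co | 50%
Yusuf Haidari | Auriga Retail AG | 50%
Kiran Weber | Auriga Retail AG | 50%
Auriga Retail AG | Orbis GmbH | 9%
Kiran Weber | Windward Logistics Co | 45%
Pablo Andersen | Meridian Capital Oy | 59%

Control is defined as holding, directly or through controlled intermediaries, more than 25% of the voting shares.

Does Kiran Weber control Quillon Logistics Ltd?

Kiran holds 45% of Windward, so Kiran controls Windward.
Windward holds 70% of Juniper, so Kiran controls Juniper.
Juniper and Kiran together hold 28% + 40% = 68% of Quillon, so Kiran controls Quillon.

Yes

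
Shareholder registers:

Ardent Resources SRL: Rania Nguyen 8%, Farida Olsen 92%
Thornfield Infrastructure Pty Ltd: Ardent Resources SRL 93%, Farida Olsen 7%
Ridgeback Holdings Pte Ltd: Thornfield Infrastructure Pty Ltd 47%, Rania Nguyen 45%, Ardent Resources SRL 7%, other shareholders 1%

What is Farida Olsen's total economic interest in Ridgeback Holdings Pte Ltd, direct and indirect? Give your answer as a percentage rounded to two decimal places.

Farida reaches Ridgeback along 3 paths.
Via Ardent → Thornfield: 92% × 93% × 47% = 40.2132%.
Via Thornfield: 7% × 47% = 3.29%.
Via Ardent: 92% × 7% = 6.44%.
Total: 40.2132% + 3.29% + 6.44% = 49.9432%.
Rounded: 49.94%.

49.94%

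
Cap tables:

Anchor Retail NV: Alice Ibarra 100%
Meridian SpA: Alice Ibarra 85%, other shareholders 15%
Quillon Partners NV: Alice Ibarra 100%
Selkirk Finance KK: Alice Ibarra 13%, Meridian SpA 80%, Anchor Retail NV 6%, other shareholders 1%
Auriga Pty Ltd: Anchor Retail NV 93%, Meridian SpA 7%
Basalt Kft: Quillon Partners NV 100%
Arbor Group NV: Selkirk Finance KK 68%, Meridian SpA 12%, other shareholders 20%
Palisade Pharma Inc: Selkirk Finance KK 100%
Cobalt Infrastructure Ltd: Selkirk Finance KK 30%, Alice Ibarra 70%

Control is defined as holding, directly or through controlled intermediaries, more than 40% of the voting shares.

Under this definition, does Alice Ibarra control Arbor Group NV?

Alice holds 100% of Anchor, so Alice controls Anchor.
Alice holds 85% of Meridian, so Alice controls Meridian.
Alice and Meridian and Anchor together hold 13% + 80% + 6% = 99% of Selkirk, so Alice controls Selkirk.
Selkirk and Meridian together hold 68% + 12% = 80% of Arbor, so Alice controls Arbor.

Yes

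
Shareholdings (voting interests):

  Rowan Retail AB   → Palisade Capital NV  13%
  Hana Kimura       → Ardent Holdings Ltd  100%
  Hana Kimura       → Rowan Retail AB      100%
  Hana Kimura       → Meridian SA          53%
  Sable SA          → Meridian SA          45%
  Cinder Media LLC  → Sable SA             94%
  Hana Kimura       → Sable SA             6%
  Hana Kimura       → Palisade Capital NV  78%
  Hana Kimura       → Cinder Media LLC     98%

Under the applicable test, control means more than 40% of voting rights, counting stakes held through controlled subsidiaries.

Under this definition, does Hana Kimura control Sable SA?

Hana holds 98% of Cinder, so Hana controls Cinder.
Hana and Cinder together hold 6% + 94% = 100% of Sable, so Hana controls Sable.

Yes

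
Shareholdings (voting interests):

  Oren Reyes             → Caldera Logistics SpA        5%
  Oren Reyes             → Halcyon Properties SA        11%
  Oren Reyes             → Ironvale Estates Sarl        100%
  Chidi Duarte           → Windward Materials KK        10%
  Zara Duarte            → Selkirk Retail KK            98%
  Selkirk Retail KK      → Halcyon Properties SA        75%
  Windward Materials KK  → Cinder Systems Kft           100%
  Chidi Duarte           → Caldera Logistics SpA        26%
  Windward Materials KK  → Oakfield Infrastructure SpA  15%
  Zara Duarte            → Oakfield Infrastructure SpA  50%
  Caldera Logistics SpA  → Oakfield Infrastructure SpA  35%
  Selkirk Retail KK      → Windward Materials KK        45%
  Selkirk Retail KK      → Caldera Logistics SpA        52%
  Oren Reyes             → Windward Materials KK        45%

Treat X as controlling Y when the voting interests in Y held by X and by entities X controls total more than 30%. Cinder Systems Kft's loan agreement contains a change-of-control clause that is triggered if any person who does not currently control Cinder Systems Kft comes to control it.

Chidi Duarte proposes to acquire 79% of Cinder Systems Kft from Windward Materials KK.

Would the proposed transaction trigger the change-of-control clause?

The purchase adds only to Chidi's holdings (Windward's stake shrinks), so Chidi is the only person who could newly come to control Cinder.
Chidi's largest direct stake is 26% in Caldera, which does not meet the threshold, so Chidi controls no company.
Neither Chidi nor any entity Chidi controls holds any voting interest in Cinder.
So before the transaction, Chidi does not control Cinder.
After the purchase, Chidi holds 79% of Cinder directly, and Windward's stake falls to 21%.
Chidi holds 79% of Cinder, so Chidi controls Cinder.
Chidi did not control Cinder before and does after, so the clause is triggered.

Yes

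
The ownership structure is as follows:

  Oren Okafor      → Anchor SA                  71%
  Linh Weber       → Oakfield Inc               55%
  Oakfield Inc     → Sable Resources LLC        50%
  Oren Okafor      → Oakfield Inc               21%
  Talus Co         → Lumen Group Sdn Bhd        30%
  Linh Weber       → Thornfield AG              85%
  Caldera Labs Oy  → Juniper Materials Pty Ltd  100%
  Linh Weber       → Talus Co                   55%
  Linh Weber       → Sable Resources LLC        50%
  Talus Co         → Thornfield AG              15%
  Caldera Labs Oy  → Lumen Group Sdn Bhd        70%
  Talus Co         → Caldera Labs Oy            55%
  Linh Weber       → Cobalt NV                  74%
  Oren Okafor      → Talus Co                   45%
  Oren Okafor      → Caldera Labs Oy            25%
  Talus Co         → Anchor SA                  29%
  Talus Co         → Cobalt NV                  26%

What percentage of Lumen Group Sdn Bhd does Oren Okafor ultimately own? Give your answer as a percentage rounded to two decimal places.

Oren reaches Lumen along 3 paths.
Via Talus → Caldera: 45% × 55% × 70% = 17.325%.
Via Caldera: 25% × 70% = 17.5%.
Via Talus: 45% × 30% = 13.5%.
Total: 17.325% + 17.5% + 13.5% = 48.325%.
Rounded: 48.33%.

48.33%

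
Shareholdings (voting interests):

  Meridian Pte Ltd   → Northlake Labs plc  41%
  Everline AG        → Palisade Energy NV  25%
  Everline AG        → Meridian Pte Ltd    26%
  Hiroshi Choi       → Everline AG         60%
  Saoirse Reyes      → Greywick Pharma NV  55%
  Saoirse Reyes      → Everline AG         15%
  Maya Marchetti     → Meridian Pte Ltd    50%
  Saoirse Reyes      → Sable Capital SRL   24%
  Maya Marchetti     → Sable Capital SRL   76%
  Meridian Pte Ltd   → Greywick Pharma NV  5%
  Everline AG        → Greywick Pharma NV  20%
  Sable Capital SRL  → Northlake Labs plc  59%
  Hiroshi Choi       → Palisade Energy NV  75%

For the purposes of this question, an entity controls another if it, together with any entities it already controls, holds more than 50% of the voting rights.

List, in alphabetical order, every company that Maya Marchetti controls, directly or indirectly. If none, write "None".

Maya holds 76% of Sable, so Maya controls Sable.
Sable holds 59% of Northlake, so Maya controls Northlake.
No other company's threshold is met.

Northlake Labs plc, Sable Capital SRL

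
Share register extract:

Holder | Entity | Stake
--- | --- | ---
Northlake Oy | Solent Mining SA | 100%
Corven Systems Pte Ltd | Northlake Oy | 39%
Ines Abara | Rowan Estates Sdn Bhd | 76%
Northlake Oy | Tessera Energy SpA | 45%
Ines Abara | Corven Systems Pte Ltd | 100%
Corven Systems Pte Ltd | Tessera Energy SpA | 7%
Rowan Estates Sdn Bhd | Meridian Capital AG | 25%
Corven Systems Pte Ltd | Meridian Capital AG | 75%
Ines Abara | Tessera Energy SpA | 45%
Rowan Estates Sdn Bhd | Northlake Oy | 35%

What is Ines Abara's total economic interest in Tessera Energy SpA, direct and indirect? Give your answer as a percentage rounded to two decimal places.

Ines reaches Tessera along 4 paths.
Via Corven: 100% × 7% = 7%.
Direct stake: 45% = 45%.
Via Rowan → Northlake: 76% × 35% × 45% = 11.97%.
Via Corven → Northlake: 100% × 39% × 45% = 17.55%.
Total: 7% + 45% + 11.97% + 17.55% = 81.52%.

81.52%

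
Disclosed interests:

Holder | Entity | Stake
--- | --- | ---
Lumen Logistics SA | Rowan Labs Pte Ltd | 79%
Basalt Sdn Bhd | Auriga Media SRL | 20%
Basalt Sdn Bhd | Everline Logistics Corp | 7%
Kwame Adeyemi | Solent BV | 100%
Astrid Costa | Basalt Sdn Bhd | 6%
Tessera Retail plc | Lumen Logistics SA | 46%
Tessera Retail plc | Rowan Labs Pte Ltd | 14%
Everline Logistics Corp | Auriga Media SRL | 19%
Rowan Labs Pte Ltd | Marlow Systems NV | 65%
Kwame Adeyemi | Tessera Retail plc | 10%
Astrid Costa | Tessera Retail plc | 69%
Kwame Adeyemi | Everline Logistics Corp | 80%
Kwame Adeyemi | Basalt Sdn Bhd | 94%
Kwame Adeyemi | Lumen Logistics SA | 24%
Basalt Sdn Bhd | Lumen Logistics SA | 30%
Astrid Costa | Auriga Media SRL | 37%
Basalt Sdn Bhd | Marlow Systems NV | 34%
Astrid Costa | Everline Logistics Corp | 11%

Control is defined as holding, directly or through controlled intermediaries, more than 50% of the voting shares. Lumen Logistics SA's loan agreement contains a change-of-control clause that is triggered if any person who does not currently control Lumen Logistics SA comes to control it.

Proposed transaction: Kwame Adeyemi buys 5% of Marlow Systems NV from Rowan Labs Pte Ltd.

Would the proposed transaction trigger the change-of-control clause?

The purchase adds only to Kwame's holdings (Rowan's stake shrinks), so Kwame is the only person who could newly come to control Lumen.
Kwame holds 94% of Basalt, so Kwame controls Basalt.
Kwame and Basalt together hold 24% + 30% = 54% of Lumen, so Kwame controls Lumen.
So Kwame already controls Lumen before the transaction.
After the purchase, Kwame holds 5% of Marlow directly, and Rowan's stake falls to 60%.
Kwame controlled Lumen already, so this is not a new person acquiring control; every other person's position is unchanged or reduced.
No new person acquires control, so the clause is not triggered.

No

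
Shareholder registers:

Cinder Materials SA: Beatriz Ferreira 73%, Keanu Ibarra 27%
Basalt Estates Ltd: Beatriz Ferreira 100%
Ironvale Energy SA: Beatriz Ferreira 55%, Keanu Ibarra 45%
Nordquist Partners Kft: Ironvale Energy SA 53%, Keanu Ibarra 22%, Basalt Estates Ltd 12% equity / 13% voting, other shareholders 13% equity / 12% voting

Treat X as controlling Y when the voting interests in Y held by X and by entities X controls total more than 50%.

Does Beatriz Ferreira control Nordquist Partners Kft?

Yes

Beatriz holds 100% of Basalt, so Beatriz controls Basalt.
Beatriz holds 55% of Ironvale, so Beatriz controls Ironvale.
Ironvale and Basalt together hold 53% + 13% = 66% of Nordquist, so Beatriz controls Nordquist.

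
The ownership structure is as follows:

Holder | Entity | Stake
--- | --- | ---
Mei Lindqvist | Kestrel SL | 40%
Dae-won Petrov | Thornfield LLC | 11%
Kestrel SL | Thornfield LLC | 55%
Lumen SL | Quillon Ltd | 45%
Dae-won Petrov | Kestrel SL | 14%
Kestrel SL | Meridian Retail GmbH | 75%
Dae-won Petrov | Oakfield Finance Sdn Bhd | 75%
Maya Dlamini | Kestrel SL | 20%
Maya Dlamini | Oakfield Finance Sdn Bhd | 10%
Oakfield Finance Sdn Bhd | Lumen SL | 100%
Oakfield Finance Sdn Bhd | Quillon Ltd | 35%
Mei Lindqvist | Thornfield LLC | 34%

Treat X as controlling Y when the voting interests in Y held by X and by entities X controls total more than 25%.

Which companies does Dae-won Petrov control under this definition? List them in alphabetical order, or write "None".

Dae-won holds 75% of Oakfield, so Dae-won controls Oakfield.
Oakfield holds 100% of Lumen, so Dae-won controls Lumen.
Lumen and Oakfield together hold 45% + 35% = 80% of Quillon, so Dae-won controls Quillon.
No other company's threshold is met.

Lumen SL, Oakfield Finance Sdn Bhd, Quillon Ltd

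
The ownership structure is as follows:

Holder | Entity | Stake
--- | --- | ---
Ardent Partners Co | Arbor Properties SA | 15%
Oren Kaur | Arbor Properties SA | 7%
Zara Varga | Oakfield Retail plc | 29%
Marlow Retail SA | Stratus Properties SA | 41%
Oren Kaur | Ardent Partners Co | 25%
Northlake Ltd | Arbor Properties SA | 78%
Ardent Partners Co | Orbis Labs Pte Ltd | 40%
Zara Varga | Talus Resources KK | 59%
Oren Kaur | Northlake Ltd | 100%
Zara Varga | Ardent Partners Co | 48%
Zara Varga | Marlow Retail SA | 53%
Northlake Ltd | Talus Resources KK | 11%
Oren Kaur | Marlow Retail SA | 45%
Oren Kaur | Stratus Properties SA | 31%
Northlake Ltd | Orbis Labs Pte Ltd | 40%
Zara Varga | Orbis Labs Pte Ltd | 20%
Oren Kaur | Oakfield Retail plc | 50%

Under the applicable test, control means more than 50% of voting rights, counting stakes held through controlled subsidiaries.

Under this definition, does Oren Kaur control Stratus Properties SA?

No

Oren holds 100% of Northlake, so Oren controls Northlake.
Oren and Northlake together hold 7% + 78% = 85% of Arbor, so Oren controls Arbor.
In Stratus, Oren's side holds only 31%, not > 50%.
So Oren does not control Stratus.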